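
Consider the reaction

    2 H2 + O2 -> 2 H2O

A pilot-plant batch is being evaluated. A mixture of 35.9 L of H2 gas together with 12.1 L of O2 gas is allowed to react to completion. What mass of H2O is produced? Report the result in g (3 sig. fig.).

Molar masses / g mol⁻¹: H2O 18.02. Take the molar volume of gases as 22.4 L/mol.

19.5 g

n(H2) = 35.90 / 22.4 = 1.603 mol
n(O2) = 12.10 / 22.4 = 0.5402 mol
n/ν → H2: 0.8015, O2: 0.5402; O2 is limiting.
n(H2O) = (2/1) × 0.5402 = 1.080 mol
mass = 1.080 × 18.02 = 19.46 g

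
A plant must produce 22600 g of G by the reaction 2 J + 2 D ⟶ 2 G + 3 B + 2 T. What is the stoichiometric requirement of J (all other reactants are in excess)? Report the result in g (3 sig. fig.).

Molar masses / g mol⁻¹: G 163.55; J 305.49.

n(G) = 22600 / 163.55 = 138.2 mol
n(J) = (2/2) × 138.2 = 138.2 mol
mass = 138.2 × 305.49 = 42220 g

42200 g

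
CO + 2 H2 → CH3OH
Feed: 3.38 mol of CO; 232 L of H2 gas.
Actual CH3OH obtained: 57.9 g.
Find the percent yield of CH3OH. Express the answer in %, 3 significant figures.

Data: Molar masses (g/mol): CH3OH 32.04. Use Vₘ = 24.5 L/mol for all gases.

53.5 %

n(CO) = 3.380 mol
n(H2) = 232.0 / 24.5 = 9.469 mol
n/ν for CO = 3.380/1 = 3.380
n/ν for H2 = 9.469/2 = 4.735
Smallest n/ν is CO → limiting reagent.
theoretical n(CH3OH) = (1/1) × 3.380 = 3.380 mol → 108.3 g
% yield = 57.9 / 108.3 × 100 = 53.46 %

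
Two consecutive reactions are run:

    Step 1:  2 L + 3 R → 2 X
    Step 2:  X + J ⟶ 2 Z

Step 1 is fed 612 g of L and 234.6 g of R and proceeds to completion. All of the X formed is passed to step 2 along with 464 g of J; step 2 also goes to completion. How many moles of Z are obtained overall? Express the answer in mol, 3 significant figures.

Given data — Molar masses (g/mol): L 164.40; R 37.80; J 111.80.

7.45 mol

Step 1:
n(L) = 612.0 / 164.40 = 3.723 mol
n(R) = 234.6 / 37.80 = 6.206 mol
n/ν for L = 3.723/2 = 1.862
n/ν for R = 6.206/3 = 2.069
Smallest n/ν is L → limiting reagent.
n(X) produced = (2/2) × 3.723 = 3.723 mol
Step 2:
n(X) available = 3.723 mol
n(J) = 464.0 / 111.80 = 4.150 mol
n/ν for X = 3.723/1 = 3.723
n/ν for J = 4.150/1 = 4.150
Smallest n/ν is X → limiting reagent.
n(Z) = (2/1) × 3.723 = 7.446 mol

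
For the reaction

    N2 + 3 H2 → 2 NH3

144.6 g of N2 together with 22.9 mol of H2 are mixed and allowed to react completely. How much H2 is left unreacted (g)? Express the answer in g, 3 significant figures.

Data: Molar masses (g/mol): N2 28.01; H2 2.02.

n(N2) = 144.6 / 28.01 = 5.162 mol
n(H2) = 22.90 mol
n/ν for N2 = 5.162/1 = 5.162
n/ν for H2 = 22.90/3 = 7.633
Smallest n/ν is N2 → limiting reagent.
H2 consumed = (3/1) × 5.162 = 15.49 mol
H2 remaining = 22.90 − 15.49 = 7.410 mol
mass = 7.410 × 2.02 = 14.97 g

15.0 g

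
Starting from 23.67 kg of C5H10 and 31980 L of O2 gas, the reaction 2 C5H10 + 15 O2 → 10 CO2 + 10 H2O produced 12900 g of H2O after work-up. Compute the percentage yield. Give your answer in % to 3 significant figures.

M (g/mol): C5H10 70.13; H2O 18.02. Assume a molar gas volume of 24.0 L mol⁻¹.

n(C5H10) = 23.67×1000 / 70.13 = 337.5 mol
n(O2) = 31980 / 24.0 = 1333 mol
n/ν for C5H10 = 337.5/2 = 168.8
n/ν for O2 = 1333/15 = 88.87
Smallest n/ν is O2 → limiting reagent.
theoretical n(H2O) = (10/15) × 1333 = 888.7 mol → 16010 g
% yield = 12900 / 16010 × 100 = 80.57 %

80.6 %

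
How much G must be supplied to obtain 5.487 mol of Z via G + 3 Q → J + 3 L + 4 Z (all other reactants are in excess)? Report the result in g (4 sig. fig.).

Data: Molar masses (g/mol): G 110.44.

n(Z) = 5.487 mol
n(G) = (1/4) × 5.487 = 1.372 mol
mass = 1.372 × 110.44 = 151.5 g

151.5 g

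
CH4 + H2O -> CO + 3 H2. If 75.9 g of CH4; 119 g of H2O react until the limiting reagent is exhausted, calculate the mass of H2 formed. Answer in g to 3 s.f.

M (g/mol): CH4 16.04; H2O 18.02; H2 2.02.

28.7 g

n(CH4) = 75.90 / 16.04 = 4.732 mol
n(H2O) = 119.0 / 18.02 = 6.604 mol
n/ν for CH4 = 4.732/1 = 4.732
n/ν for H2O = 6.604/1 = 6.604
Smallest n/ν is CH4 → limiting reagent.
n(H2) = (3/1) × 4.732 = 14.20 mol
mass = 14.20 × 2.02 = 28.68 g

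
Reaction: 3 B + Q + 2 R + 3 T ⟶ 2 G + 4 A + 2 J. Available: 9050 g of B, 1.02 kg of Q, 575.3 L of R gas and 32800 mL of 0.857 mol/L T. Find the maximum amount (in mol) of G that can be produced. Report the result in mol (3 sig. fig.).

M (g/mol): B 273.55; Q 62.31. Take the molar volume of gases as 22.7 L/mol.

n(B) = 9050 / 273.55 = 33.08 mol
n(Q) = 1.020×1000 / 62.31 = 16.37 mol
n(R) = 575.3 / 22.7 = 25.34 mol
n(T) = 0.857 × 32800/1000 = 28.11 mol
n/ν for B = 33.08/3 = 11.03
n/ν for Q = 16.37/1 = 16.37
n/ν for R = 25.34/2 = 12.67
n/ν for T = 28.11/3 = 9.370
Smallest n/ν is T → limiting reagent.
n(G) = (2/3) × 28.11 = 18.74 mol

18.7 mol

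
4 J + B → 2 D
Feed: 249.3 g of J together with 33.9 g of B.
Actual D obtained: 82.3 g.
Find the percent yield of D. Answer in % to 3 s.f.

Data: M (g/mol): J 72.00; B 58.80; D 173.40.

n(J) = 249.3 / 72.00 = 3.463 mol
n(B) = 33.90 / 58.80 = 0.5765 mol
n/ν for J = 3.463/4 = 0.8658
n/ν for B = 0.5765/1 = 0.5765
Smallest n/ν is B → limiting reagent.
theoretical n(D) = (2/1) × 0.5765 = 1.153 mol → 199.9 g
% yield = 82.3 / 199.9 × 100 = 41.17 %

41.2 %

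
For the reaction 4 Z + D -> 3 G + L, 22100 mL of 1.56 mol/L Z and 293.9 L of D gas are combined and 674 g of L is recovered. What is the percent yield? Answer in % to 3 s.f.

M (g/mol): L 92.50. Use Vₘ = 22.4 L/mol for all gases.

n(Z) = 1.56 × 22100/1000 = 34.48 mol
n(D) = 293.9 / 22.4 = 13.12 mol
n/ν for Z = 34.48/4 = 8.620
n/ν for D = 13.12/1 = 13.12
Smallest n/ν is Z → limiting reagent.
theoretical n(L) = (1/4) × 34.48 = 8.620 mol → 797.4 g
% yield = 674 / 797.4 × 100 = 84.52 %

84.5 %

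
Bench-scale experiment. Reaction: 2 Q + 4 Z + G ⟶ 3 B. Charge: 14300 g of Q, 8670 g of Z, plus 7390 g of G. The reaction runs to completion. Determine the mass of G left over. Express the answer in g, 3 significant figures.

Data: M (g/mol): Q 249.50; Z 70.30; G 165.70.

2640 g

n(Q) = 14300 / 249.50 = 57.31 mol
n(Z) = 8670 / 70.30 = 123.3 mol
n(G) = 7390 / 165.70 = 44.60 mol
n/ν → Q: 28.66, Z: 30.83, G: 44.60; Q is limiting.
G consumed = (1/2) × 57.31 = 28.66 mol
G remaining = 44.60 − 28.66 = 15.94 mol
mass = 15.94 × 165.70 = 2641 g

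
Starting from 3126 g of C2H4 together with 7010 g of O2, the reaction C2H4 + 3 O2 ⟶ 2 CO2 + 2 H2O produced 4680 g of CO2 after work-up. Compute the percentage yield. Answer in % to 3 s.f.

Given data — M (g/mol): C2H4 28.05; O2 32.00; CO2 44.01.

n(C2H4) = 3126 / 28.05 = 111.4 mol
n(O2) = 7010 / 32.00 = 219.1 mol
n/ν for C2H4 = 111.4/1 = 111.4
n/ν for O2 = 219.1/3 = 73.03
Smallest n/ν is O2 → limiting reagent.
theoretical n(CO2) = (2/3) × 219.1 = 146.1 mol → 6430 g
% yield = 4680 / 6430 × 100 = 72.78 %

72.8 %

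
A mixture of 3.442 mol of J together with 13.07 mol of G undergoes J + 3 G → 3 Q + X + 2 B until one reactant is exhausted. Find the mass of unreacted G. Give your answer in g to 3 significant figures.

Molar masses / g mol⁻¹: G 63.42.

n(J) = 3.442 mol
n(G) = 13.07 mol
n/ν → J: 3.442, G: 4.357; J is limiting.
G consumed = (3/1) × 3.442 = 10.33 mol
G remaining = 13.07 − 10.33 = 2.740 mol
mass = 2.740 × 63.42 = 173.8 g

174 g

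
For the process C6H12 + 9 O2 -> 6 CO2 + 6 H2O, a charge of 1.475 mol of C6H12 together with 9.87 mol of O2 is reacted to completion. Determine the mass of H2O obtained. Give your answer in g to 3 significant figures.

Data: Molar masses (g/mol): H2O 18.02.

n(C6H12) = 1.475 mol
n(O2) = 9.870 mol
n/ν for C6H12 = 1.475/1 = 1.475
n/ν for O2 = 9.870/9 = 1.097
Smallest n/ν is O2 → limiting reagent.
n(H2O) = (6/9) × 9.870 = 6.580 mol
mass = 6.580 × 18.02 = 118.6 g

119 g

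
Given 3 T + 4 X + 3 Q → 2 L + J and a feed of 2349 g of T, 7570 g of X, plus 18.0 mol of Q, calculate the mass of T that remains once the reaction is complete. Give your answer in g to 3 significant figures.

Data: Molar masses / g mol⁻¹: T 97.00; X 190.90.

n(T) = 2349 / 97.00 = 24.22 mol
n(X) = 7570 / 190.90 = 39.65 mol
n(Q) = 18.00 mol
n/ν → T: 8.073, X: 9.913, Q: 6.000; Q is limiting.
T consumed = (3/3) × 18.00 = 18.00 mol
T remaining = 24.22 − 18.00 = 6.220 mol
mass = 6.220 × 97.00 = 603.3 g

603 g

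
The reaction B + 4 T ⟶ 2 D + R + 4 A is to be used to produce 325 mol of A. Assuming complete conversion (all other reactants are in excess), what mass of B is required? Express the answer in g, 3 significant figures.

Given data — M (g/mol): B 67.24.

n(A) = 325.0 mol
n(B) = (1/4) × 325.0 = 81.25 mol
mass = 81.25 × 67.24 = 5463 g

5460 g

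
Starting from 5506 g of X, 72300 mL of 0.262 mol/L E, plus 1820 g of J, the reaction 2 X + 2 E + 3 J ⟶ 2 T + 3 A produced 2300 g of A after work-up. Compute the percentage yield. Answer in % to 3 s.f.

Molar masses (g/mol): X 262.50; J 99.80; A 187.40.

n(X) = 5506 / 262.50 = 20.98 mol
n(E) = 0.262 × 72300/1000 = 18.94 mol
n(J) = 1820 / 99.80 = 18.24 mol
n/ν → X: 10.49, E: 9.470, J: 6.080; J is limiting.
theoretical n(A) = (3/3) × 18.24 = 18.24 mol → 3418 g
% yield = 2300 / 3418 × 100 = 67.29 %

67.3 %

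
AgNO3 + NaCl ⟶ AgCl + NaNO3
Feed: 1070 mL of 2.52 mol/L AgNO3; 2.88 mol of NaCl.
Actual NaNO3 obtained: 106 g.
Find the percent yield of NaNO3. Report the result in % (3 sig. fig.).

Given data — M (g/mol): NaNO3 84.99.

46.3 %

n(AgNO3) = 2.52 × 1070/1000 = 2.696 mol
n(NaCl) = 2.880 mol
n/ν for AgNO3 = 2.696/1 = 2.696
n/ν for NaCl = 2.880/1 = 2.880
Smallest n/ν is AgNO3 → limiting reagent.
theoretical n(NaNO3) = (1/1) × 2.696 = 2.696 mol → 229.1 g
% yield = 106 / 229.1 × 100 = 46.27 %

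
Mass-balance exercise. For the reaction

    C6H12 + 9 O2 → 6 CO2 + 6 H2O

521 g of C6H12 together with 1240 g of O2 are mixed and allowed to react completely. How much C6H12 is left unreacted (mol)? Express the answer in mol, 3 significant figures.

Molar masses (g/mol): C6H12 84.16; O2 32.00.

n(C6H12) = 521.0 / 84.16 = 6.191 mol
n(O2) = 1240 / 32.00 = 38.75 mol
n/ν → C6H12: 6.191, O2: 4.306; O2 is limiting.
C6H12 consumed = (1/9) × 38.75 = 4.306 mol
C6H12 remaining = 6.191 − 4.306 = 1.885 mol

1.89 mol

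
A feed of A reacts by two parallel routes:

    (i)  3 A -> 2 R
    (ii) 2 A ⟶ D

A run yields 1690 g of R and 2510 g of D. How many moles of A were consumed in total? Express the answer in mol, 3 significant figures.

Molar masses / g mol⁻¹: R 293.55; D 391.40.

21.5 mol

n(R) = 1690 / 293.55 = 5.757 mol
n(D) = 2510 / 391.40 = 6.413 mol
n(A) via (i) = (3/2)×5.757 = 8.636 mol
n(A) via (ii) = (2/1)×6.413 = 12.83 mol
total n(A) = 8.636 + 12.83 = 21.47 mol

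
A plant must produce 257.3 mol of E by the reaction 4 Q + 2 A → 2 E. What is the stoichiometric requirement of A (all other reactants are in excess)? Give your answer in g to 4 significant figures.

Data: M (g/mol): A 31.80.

8182 g

n(E) = 257.3 mol
n(A) = (2/2) × 257.3 = 257.3 mol
mass = 257.3 × 31.80 = 8182 g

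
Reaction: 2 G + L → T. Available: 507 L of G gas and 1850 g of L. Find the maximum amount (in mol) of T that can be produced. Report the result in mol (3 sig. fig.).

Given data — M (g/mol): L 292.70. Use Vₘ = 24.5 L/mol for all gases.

6.32 mol

n(G) = 507.0 / 24.5 = 20.69 mol
n(L) = 1850 / 292.70 = 6.320 mol
n/ν for G = 20.69/2 = 10.35
n/ν for L = 6.320/1 = 6.320
Smallest n/ν is L → limiting reagent.
n(T) = (1/1) × 6.320 = 6.320 mol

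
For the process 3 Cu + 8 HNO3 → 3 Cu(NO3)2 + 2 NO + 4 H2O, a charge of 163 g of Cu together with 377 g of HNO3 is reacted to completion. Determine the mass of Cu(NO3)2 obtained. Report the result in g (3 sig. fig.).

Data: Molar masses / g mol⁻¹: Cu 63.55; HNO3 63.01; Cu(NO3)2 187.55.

421 g

n(Cu) = 163.0 / 63.55 = 2.565 mol
n(HNO3) = 377.0 / 63.01 = 5.983 mol
n/ν → Cu: 0.8550, HNO3: 0.7479; HNO3 is limiting.
n(Cu(NO3)2) = (3/8) × 5.983 = 2.244 mol
mass = 2.244 × 187.55 = 420.9 g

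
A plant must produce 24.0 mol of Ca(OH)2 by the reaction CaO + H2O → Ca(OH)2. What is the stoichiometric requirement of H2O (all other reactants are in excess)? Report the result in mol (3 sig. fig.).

n(Ca(OH)2) = 24.00 mol
n(H2O) = (1/1) × 24.00 = 24.00 mol

24.0 mol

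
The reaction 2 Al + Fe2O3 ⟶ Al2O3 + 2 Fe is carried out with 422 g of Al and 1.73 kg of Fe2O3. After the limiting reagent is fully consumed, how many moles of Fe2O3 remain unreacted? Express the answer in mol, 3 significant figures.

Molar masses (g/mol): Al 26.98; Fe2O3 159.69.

3.01 mol

n(Al) = 422.0 / 26.98 = 15.64 mol
n(Fe2O3) = 1.730×1000 / 159.69 = 10.83 mol
n/ν for Al = 15.64/2 = 7.820
n/ν for Fe2O3 = 10.83/1 = 10.83
Smallest n/ν is Al → limiting reagent.
Fe2O3 consumed = (1/2) × 15.64 = 7.820 mol
Fe2O3 remaining = 10.83 − 7.820 = 3.010 mol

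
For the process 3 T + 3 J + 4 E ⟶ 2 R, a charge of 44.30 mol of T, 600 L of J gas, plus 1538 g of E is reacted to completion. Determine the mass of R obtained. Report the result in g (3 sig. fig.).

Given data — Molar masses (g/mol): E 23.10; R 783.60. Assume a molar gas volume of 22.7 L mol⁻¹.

13800 g

n(T) = 44.30 mol
n(J) = 600.0 / 22.7 = 26.43 mol
n(E) = 1538 / 23.10 = 66.58 mol
n/ν → T: 14.77, J: 8.810, E: 16.65; J is limiting.
n(R) = (2/3) × 26.43 = 17.62 mol
mass = 17.62 × 783.60 = 13810 g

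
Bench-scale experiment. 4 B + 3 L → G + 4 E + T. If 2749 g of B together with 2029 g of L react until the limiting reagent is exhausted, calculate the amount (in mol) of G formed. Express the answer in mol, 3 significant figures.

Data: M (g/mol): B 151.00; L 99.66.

n(B) = 2749 / 151.00 = 18.21 mol
n(L) = 2029 / 99.66 = 20.36 mol
n/ν → B: 4.553, L: 6.787; B is limiting.
n(G) = (1/4) × 18.21 = 4.553 mol

4.55 mol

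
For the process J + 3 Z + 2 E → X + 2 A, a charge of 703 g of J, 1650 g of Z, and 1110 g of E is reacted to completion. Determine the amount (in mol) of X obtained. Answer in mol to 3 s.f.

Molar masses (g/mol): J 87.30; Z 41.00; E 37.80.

n(J) = 703.0 / 87.30 = 8.053 mol
n(Z) = 1650 / 41.00 = 40.24 mol
n(E) = 1110 / 37.80 = 29.37 mol
n/ν for J = 8.053/1 = 8.053
n/ν for Z = 40.24/3 = 13.41
n/ν for E = 29.37/2 = 14.69
Smallest n/ν is J → limiting reagent.
n(X) = (1/1) × 8.053 = 8.053 mol

8.05 mol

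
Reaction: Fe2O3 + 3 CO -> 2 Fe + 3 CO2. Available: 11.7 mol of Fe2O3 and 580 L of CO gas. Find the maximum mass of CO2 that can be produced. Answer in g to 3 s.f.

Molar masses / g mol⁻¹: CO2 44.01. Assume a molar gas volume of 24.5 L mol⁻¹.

n(Fe2O3) = 11.70 mol
n(CO) = 580.0 / 24.5 = 23.67 mol
n/ν for Fe2O3 = 11.70/1 = 11.70
n/ν for CO = 23.67/3 = 7.890
Smallest n/ν is CO → limiting reagent.
n(CO2) = (3/3) × 23.67 = 23.67 mol
mass = 23.67 × 44.01 = 1042 g

1040 g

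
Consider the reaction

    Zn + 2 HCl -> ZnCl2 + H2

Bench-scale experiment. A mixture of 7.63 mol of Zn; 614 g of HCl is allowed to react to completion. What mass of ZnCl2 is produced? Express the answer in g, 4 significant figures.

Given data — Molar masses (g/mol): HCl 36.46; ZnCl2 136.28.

1040 g

n(Zn) = 7.630 mol
n(HCl) = 614.0 / 36.46 = 16.84 mol
n/ν for Zn = 7.630/1 = 7.630
n/ν for HCl = 16.84/2 = 8.420
Smallest n/ν is Zn → limiting reagent.
n(ZnCl2) = (1/1) × 7.630 = 7.630 mol
mass = 7.630 × 136.28 = 1040 g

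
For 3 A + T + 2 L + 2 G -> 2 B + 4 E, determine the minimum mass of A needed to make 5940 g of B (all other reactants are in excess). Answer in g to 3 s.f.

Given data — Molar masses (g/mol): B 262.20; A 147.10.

n(B) = 5940 / 262.20 = 22.65 mol
n(A) = (3/2) × 22.65 = 33.98 mol
mass = 33.98 × 147.10 = 4998 g

5000 g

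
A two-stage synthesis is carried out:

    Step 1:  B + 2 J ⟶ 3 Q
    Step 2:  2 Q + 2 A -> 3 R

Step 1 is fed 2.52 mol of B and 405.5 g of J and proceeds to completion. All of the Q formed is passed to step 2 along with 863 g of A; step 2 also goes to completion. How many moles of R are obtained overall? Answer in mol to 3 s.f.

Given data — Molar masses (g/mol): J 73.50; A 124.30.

Step 1:
n(B) = 2.520 mol
n(J) = 405.5 / 73.50 = 5.517 mol
n/ν for B = 2.520/1 = 2.520
n/ν for J = 5.517/2 = 2.759
Smallest n/ν is B → limiting reagent.
n(Q) produced = (3/1) × 2.520 = 7.560 mol
Step 2:
n(Q) available = 7.560 mol
n(A) = 863.0 / 124.30 = 6.943 mol
n/ν for Q = 7.560/2 = 3.780
n/ν for A = 6.943/2 = 3.472
Smallest n/ν is A → limiting reagent.
n(R) = (3/2) × 6.943 = 10.41 mol

10.4 mol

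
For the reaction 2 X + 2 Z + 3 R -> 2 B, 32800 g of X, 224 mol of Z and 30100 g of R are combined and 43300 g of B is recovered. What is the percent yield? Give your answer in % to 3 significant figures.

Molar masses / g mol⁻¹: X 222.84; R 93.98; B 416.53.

70.6 %

n(X) = 32800 / 222.84 = 147.2 mol
n(Z) = 224.0 mol
n(R) = 30100 / 93.98 = 320.3 mol
n/ν for X = 147.2/2 = 73.60
n/ν for Z = 224.0/2 = 112.0
n/ν for R = 320.3/3 = 106.8
Smallest n/ν is X → limiting reagent.
theoretical n(B) = (2/2) × 147.2 = 147.2 mol → 61310 g
% yield = 43300 / 61310 × 100 = 70.62 %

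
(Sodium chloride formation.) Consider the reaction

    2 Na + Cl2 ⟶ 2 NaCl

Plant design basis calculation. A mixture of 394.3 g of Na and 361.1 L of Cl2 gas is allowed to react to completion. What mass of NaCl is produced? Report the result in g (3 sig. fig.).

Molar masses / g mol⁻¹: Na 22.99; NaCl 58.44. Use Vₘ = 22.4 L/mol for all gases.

1000 g

n(Na) = 394.3 / 22.99 = 17.15 mol
n(Cl2) = 361.1 / 22.4 = 16.12 mol
n/ν → Na: 8.575, Cl2: 16.12; Na is limiting.
n(NaCl) = (2/2) × 17.15 = 17.15 mol
mass = 17.15 × 58.44 = 1002 g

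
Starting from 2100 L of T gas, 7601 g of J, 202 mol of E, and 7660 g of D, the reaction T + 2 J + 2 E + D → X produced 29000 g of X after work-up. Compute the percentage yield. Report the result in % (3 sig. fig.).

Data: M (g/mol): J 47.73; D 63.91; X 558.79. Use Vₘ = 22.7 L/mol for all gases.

65.2 %

n(T) = 2100 / 22.7 = 92.51 mol
n(J) = 7601 / 47.73 = 159.2 mol
n(E) = 202.0 mol
n(D) = 7660 / 63.91 = 119.9 mol
n/ν for T = 92.51/1 = 92.51
n/ν for J = 159.2/2 = 79.60
n/ν for E = 202.0/2 = 101.0
n/ν for D = 119.9/1 = 119.9
Smallest n/ν is J → limiting reagent.
theoretical n(X) = (1/2) × 159.2 = 79.60 mol → 44480 g
% yield = 29000 / 44480 × 100 = 65.20 %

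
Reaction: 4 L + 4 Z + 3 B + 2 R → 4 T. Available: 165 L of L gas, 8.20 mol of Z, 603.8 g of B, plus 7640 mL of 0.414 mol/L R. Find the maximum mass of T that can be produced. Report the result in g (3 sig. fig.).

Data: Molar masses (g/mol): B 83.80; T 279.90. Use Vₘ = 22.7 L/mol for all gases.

1770 g

n(L) = 165.0 / 22.7 = 7.269 mol
n(Z) = 8.200 mol
n(B) = 603.8 / 83.80 = 7.205 mol
n(R) = 0.414 × 7640/1000 = 3.163 mol
n/ν for L = 7.269/4 = 1.817
n/ν for Z = 8.200/4 = 2.050
n/ν for B = 7.205/3 = 2.402
n/ν for R = 3.163/2 = 1.582
Smallest n/ν is R → limiting reagent.
n(T) = (4/2) × 3.163 = 6.326 mol
mass = 6.326 × 279.90 = 1771 g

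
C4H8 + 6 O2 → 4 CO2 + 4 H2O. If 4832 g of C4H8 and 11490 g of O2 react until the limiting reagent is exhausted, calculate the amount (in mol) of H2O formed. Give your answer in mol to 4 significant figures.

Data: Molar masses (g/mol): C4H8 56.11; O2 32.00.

n(C4H8) = 4832 / 56.11 = 86.12 mol
n(O2) = 11490 / 32.00 = 359.1 mol
n/ν → C4H8: 86.12, O2: 59.85; O2 is limiting.
n(H2O) = (4/6) × 359.1 = 239.4 mol

239.4 mol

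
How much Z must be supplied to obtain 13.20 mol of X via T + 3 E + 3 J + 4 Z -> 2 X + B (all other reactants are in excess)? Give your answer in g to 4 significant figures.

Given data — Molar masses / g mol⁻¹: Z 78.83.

2081 g

n(X) = 13.20 mol
n(Z) = (4/2) × 13.20 = 26.40 mol
mass = 26.40 × 78.83 = 2081 g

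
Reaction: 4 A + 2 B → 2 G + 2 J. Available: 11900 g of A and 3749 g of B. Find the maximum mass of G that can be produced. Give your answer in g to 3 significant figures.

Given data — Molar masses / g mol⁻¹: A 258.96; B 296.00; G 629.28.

7970 g

n(A) = 11900 / 258.96 = 45.95 mol
n(B) = 3749 / 296.00 = 12.67 mol
n/ν for A = 45.95/4 = 11.49
n/ν for B = 12.67/2 = 6.335
Smallest n/ν is B → limiting reagent.
n(G) = (2/2) × 12.67 = 12.67 mol
mass = 12.67 × 629.28 = 7973 g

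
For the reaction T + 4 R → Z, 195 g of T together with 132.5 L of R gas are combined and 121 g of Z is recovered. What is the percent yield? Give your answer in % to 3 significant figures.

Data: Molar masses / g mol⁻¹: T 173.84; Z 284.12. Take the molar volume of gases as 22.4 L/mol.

38.0 %

n(T) = 195.0 / 173.84 = 1.122 mol
n(R) = 132.5 / 22.4 = 5.915 mol
n/ν for T = 1.122/1 = 1.122
n/ν for R = 5.915/4 = 1.479
Smallest n/ν is T → limiting reagent.
theoretical n(Z) = (1/1) × 1.122 = 1.122 mol → 318.8 g
% yield = 121 / 318.8 × 100 = 37.95 %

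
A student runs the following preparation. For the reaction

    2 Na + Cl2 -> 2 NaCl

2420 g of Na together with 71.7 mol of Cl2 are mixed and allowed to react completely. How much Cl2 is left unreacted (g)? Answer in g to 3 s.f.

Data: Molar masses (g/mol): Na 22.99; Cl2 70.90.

n(Na) = 2420 / 22.99 = 105.3 mol
n(Cl2) = 71.70 mol
n/ν → Na: 52.65, Cl2: 71.70; Na is limiting.
Cl2 consumed = (1/2) × 105.3 = 52.65 mol
Cl2 remaining = 71.70 − 52.65 = 19.05 mol
mass = 19.05 × 70.90 = 1351 g

1350 g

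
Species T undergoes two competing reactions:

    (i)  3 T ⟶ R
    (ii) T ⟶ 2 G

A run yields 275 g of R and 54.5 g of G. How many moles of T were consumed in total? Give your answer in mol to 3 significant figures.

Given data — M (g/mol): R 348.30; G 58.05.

n(R) = 275 / 348.30 = 0.7895 mol
n(G) = 54.5 / 58.05 = 0.9388 mol
n(T) via (i) = (3/1)×0.7895 = 2.369 mol
n(T) via (ii) = (1/2)×0.9388 = 0.4694 mol
total n(T) = 2.369 + 0.4694 = 2.838 mol

2.84 mol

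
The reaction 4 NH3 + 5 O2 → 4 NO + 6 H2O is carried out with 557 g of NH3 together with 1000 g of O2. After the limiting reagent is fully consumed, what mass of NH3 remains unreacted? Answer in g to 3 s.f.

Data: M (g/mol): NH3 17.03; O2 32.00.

131 g

n(NH3) = 557.0 / 17.03 = 32.71 mol
n(O2) = 1000 / 32.00 = 31.25 mol
n/ν for NH3 = 32.71/4 = 8.178
n/ν for O2 = 31.25/5 = 6.250
Smallest n/ν is O2 → limiting reagent.
NH3 consumed = (4/5) × 31.25 = 25.00 mol
NH3 remaining = 32.71 − 25.00 = 7.710 mol
mass = 7.710 × 17.03 = 131.3 g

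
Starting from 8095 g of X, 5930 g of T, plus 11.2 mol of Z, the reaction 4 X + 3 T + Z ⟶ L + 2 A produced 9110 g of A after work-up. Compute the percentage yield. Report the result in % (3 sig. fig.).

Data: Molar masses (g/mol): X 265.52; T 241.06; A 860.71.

69.4 %

n(X) = 8095 / 265.52 = 30.49 mol
n(T) = 5930 / 241.06 = 24.60 mol
n(Z) = 11.20 mol
n/ν for X = 30.49/4 = 7.623
n/ν for T = 24.60/3 = 8.200
n/ν for Z = 11.20/1 = 11.20
Smallest n/ν is X → limiting reagent.
theoretical n(A) = (2/4) × 30.49 = 15.25 mol → 13130 g
% yield = 9110 / 13130 × 100 = 69.38 %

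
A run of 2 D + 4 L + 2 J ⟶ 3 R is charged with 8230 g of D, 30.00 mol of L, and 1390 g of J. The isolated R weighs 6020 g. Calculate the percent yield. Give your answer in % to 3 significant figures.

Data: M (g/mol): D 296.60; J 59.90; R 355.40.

75.3 %

n(D) = 8230 / 296.60 = 27.75 mol
n(L) = 30.00 mol
n(J) = 1390 / 59.90 = 23.21 mol
n/ν for D = 27.75/2 = 13.88
n/ν for L = 30.00/4 = 7.500
n/ν for J = 23.21/2 = 11.61
Smallest n/ν is L → limiting reagent.
theoretical n(R) = (3/4) × 30.00 = 22.50 mol → 7997 g
% yield = 6020 / 7997 × 100 = 75.28 %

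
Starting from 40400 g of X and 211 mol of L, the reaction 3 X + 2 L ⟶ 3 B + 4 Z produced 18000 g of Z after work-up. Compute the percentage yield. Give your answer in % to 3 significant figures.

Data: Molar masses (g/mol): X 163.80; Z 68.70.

79.7 %

n(X) = 40400 / 163.80 = 246.6 mol
n(L) = 211.0 mol
n/ν for X = 246.6/3 = 82.20
n/ν for L = 211.0/2 = 105.5
Smallest n/ν is X → limiting reagent.
theoretical n(Z) = (4/3) × 246.6 = 328.8 mol → 22590 g
% yield = 18000 / 22590 × 100 = 79.68 %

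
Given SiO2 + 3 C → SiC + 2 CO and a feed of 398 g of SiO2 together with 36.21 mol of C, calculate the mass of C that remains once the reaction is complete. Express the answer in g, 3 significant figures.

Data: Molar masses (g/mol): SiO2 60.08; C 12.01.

n(SiO2) = 398.0 / 60.08 = 6.625 mol
n(C) = 36.21 mol
n/ν for SiO2 = 6.625/1 = 6.625
n/ν for C = 36.21/3 = 12.07
Smallest n/ν is SiO2 → limiting reagent.
C consumed = (3/1) × 6.625 = 19.88 mol
C remaining = 36.21 − 19.88 = 16.33 mol
mass = 16.33 × 12.01 = 196.1 g

196 g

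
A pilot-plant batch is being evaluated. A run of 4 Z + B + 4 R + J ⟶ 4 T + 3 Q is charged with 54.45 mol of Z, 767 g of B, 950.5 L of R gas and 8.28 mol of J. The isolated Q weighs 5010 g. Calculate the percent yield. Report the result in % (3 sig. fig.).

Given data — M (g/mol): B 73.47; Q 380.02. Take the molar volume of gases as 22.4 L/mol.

n(Z) = 54.45 mol
n(B) = 767.0 / 73.47 = 10.44 mol
n(R) = 950.5 / 22.4 = 42.43 mol
n(J) = 8.280 mol
n/ν for Z = 54.45/4 = 13.61
n/ν for B = 10.44/1 = 10.44
n/ν for R = 42.43/4 = 10.61
n/ν for J = 8.280/1 = 8.280
Smallest n/ν is J → limiting reagent.
theoretical n(Q) = (3/1) × 8.280 = 24.84 mol → 9440 g
% yield = 5010 / 9440 × 100 = 53.07 %

53.1 %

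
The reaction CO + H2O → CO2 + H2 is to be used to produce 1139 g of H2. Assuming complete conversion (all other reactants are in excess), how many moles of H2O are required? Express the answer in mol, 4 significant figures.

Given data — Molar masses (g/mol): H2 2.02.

n(H2) = 1139 / 2.02 = 563.9 mol
n(H2O) = (1/1) × 563.9 = 563.9 mol

563.9 mol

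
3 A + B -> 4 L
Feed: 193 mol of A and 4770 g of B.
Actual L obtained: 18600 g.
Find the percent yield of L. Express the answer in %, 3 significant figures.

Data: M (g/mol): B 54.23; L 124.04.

n(A) = 193.0 mol
n(B) = 4770 / 54.23 = 87.96 mol
n/ν for A = 193.0/3 = 64.33
n/ν for B = 87.96/1 = 87.96
Smallest n/ν is A → limiting reagent.
theoretical n(L) = (4/3) × 193.0 = 257.3 mol → 31920 g
% yield = 18600 / 31920 × 100 = 58.27 %

58.3 %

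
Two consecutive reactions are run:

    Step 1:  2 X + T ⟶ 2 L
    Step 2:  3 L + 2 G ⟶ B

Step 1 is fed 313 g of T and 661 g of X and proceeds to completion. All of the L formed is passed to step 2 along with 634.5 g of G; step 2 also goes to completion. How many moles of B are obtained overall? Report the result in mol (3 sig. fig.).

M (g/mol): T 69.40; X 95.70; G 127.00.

Step 1:
n(T) = 313.0 / 69.40 = 4.510 mol
n(X) = 661.0 / 95.70 = 6.907 mol
n/ν → T: 4.510, X: 3.454; X is limiting.
n(L) produced = (2/2) × 6.907 = 6.907 mol
Step 2:
n(L) available = 6.907 mol
n(G) = 634.5 / 127.00 = 4.996 mol
n/ν → L: 2.302, G: 2.498; L is limiting.
n(B) = (1/3) × 6.907 = 2.302 mol

2.30 mol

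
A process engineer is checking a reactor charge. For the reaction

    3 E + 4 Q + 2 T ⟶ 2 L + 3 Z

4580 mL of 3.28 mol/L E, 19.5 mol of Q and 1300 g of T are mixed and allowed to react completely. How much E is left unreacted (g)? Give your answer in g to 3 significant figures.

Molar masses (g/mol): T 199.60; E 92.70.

487 g

n(E) = 3.28 × 4580/1000 = 15.02 mol
n(Q) = 19.50 mol
n(T) = 1300 / 199.60 = 6.513 mol
n/ν → E: 5.007, Q: 4.875, T: 3.257; T is limiting.
E consumed = (3/2) × 6.513 = 9.770 mol
E remaining = 15.02 − 9.770 = 5.250 mol
mass = 5.250 × 92.70 = 486.7 g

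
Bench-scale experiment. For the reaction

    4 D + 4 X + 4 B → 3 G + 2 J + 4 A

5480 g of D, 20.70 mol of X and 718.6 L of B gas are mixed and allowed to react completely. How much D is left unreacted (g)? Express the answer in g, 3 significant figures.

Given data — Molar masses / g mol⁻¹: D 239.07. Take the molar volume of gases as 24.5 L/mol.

n(D) = 5480 / 239.07 = 22.92 mol
n(X) = 20.70 mol
n(B) = 718.6 / 24.5 = 29.33 mol
n/ν for D = 22.92/4 = 5.730
n/ν for X = 20.70/4 = 5.175
n/ν for B = 29.33/4 = 7.333
Smallest n/ν is X → limiting reagent.
D consumed = (4/4) × 20.70 = 20.70 mol
D remaining = 22.92 − 20.70 = 2.220 mol
mass = 2.220 × 239.07 = 530.7 g

531 g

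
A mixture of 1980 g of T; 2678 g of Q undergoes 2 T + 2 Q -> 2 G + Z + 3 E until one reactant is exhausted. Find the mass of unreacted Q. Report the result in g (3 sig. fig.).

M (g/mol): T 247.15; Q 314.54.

158 g

n(T) = 1980 / 247.15 = 8.011 mol
n(Q) = 2678 / 314.54 = 8.514 mol
n/ν → T: 4.006, Q: 4.257; T is limiting.
Q consumed = (2/2) × 8.011 = 8.011 mol
Q remaining = 8.514 − 8.011 = 0.5030 mol
mass = 0.5030 × 314.54 = 158.2 g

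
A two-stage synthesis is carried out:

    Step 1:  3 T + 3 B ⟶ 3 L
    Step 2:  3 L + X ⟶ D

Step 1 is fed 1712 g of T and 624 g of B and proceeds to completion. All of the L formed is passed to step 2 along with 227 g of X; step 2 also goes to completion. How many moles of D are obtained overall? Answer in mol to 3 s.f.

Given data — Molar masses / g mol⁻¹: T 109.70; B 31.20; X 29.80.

Step 1:
n(T) = 1712 / 109.70 = 15.61 mol
n(B) = 624.0 / 31.20 = 20.00 mol
n/ν for T = 15.61/3 = 5.203
n/ν for B = 20.00/3 = 6.667
Smallest n/ν is T → limiting reagent.
n(L) produced = (3/3) × 15.61 = 15.61 mol
Step 2:
n(L) available = 15.61 mol
n(X) = 227.0 / 29.80 = 7.617 mol
n/ν for L = 15.61/3 = 5.203
n/ν for X = 7.617/1 = 7.617
Smallest n/ν is L → limiting reagent.
n(D) = (1/3) × 15.61 = 5.203 mol

5.20 mol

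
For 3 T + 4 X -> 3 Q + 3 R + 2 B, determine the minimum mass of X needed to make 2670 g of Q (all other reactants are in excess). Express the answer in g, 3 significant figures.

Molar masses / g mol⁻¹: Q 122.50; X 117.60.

n(Q) = 2670 / 122.50 = 21.80 mol
n(X) = (4/3) × 21.80 = 29.07 mol
mass = 29.07 × 117.60 = 3419 g

3420 g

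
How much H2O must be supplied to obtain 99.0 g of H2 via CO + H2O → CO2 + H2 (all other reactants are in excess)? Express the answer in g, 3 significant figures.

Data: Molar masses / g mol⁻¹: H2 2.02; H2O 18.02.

883 g

n(H2) = 99.0 / 2.02 = 49.01 mol
n(H2O) = (1/1) × 49.01 = 49.01 mol
mass = 49.01 × 18.02 = 883.2 g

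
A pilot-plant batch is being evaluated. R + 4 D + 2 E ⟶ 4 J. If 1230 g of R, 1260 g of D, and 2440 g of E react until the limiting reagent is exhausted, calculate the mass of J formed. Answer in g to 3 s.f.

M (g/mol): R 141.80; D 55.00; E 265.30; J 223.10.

n(R) = 1230 / 141.80 = 8.674 mol
n(D) = 1260 / 55.00 = 22.91 mol
n(E) = 2440 / 265.30 = 9.197 mol
n/ν for R = 8.674/1 = 8.674
n/ν for D = 22.91/4 = 5.728
n/ν for E = 9.197/2 = 4.599
Smallest n/ν is E → limiting reagent.
n(J) = (4/2) × 9.197 = 18.39 mol
mass = 18.39 × 223.10 = 4103 g

4100 g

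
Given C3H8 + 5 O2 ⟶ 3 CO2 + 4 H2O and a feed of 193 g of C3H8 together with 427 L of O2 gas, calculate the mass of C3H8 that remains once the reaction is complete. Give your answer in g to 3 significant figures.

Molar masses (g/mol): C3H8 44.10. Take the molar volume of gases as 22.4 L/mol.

n(C3H8) = 193.0 / 44.10 = 4.376 mol
n(O2) = 427.0 / 22.4 = 19.06 mol
n/ν → C3H8: 4.376, O2: 3.812; O2 is limiting.
C3H8 consumed = (1/5) × 19.06 = 3.812 mol
C3H8 remaining = 4.376 − 3.812 = 0.5640 mol
mass = 0.5640 × 44.10 = 24.87 g

24.9 g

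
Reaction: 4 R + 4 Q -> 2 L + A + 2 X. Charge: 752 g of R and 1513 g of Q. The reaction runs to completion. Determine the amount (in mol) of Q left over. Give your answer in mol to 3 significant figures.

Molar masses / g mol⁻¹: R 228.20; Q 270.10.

n(R) = 752.0 / 228.20 = 3.295 mol
n(Q) = 1513 / 270.10 = 5.602 mol
n/ν for R = 3.295/4 = 0.8238
n/ν for Q = 5.602/4 = 1.401
Smallest n/ν is R → limiting reagent.
Q consumed = (4/4) × 3.295 = 3.295 mol
Q remaining = 5.602 − 3.295 = 2.307 mol

2.31 mol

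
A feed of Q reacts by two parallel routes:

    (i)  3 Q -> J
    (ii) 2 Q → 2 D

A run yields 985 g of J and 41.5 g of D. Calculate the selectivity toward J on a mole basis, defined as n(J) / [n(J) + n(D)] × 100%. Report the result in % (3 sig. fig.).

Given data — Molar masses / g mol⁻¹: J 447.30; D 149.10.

n(J) = 985 / 447.30 = 2.202 mol
n(D) = 41.5 / 149.10 = 0.2783 mol
selectivity = 2.202/(2.202+0.2783) × 100 = 88.78 %

88.8 %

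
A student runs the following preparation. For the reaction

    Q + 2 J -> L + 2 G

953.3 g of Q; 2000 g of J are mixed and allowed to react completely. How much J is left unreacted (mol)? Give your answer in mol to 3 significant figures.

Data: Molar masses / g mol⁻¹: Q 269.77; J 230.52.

n(Q) = 953.3 / 269.77 = 3.534 mol
n(J) = 2000 / 230.52 = 8.676 mol
n/ν for Q = 3.534/1 = 3.534
n/ν for J = 8.676/2 = 4.338
Smallest n/ν is Q → limiting reagent.
J consumed = (2/1) × 3.534 = 7.068 mol
J remaining = 8.676 − 7.068 = 1.608 mol

1.61 mol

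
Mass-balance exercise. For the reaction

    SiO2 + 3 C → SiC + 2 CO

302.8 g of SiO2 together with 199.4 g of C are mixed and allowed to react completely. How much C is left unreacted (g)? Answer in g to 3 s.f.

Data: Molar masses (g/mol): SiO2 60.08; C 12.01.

n(SiO2) = 302.8 / 60.08 = 5.040 mol
n(C) = 199.4 / 12.01 = 16.60 mol
n/ν for SiO2 = 5.040/1 = 5.040
n/ν for C = 16.60/3 = 5.533
Smallest n/ν is SiO2 → limiting reagent.
C consumed = (3/1) × 5.040 = 15.12 mol
C remaining = 16.60 − 15.12 = 1.480 mol
mass = 1.480 × 12.01 = 17.77 g

17.8 g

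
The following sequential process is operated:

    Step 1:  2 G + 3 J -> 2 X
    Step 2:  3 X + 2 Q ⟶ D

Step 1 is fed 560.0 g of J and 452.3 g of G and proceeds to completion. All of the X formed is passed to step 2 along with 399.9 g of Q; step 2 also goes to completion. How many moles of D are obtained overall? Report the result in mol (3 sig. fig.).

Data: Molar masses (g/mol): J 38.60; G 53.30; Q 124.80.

Step 1:
n(J) = 560.0 / 38.60 = 14.51 mol
n(G) = 452.3 / 53.30 = 8.486 mol
n/ν for J = 14.51/3 = 4.837
n/ν for G = 8.486/2 = 4.243
Smallest n/ν is G → limiting reagent.
n(X) produced = (2/2) × 8.486 = 8.486 mol
Step 2:
n(X) available = 8.486 mol
n(Q) = 399.9 / 124.80 = 3.204 mol
n/ν for X = 8.486/3 = 2.829
n/ν for Q = 3.204/2 = 1.602
Smallest n/ν is Q → limiting reagent.
n(D) = (1/2) × 3.204 = 1.602 mol

1.60 mol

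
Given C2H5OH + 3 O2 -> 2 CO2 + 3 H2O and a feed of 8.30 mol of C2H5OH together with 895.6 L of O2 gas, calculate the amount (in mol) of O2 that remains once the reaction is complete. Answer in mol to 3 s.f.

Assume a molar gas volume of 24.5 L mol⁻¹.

11.7 mol

n(C2H5OH) = 8.300 mol
n(O2) = 895.6 / 24.5 = 36.56 mol
n/ν for C2H5OH = 8.300/1 = 8.300
n/ν for O2 = 36.56/3 = 12.19
Smallest n/ν is C2H5OH → limiting reagent.
O2 consumed = (3/1) × 8.300 = 24.90 mol
O2 remaining = 36.56 − 24.90 = 11.66 mol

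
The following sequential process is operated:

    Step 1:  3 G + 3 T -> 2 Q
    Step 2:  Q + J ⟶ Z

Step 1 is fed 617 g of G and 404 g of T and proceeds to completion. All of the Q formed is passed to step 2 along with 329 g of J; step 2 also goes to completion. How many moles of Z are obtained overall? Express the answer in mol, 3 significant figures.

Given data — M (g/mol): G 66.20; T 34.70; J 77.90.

Step 1:
n(G) = 617.0 / 66.20 = 9.320 mol
n(T) = 404.0 / 34.70 = 11.64 mol
n/ν for G = 9.320/3 = 3.107
n/ν for T = 11.64/3 = 3.880
Smallest n/ν is G → limiting reagent.
n(Q) produced = (2/3) × 9.320 = 6.213 mol
Step 2:
n(Q) available = 6.213 mol
n(J) = 329.0 / 77.90 = 4.223 mol
n/ν for Q = 6.213/1 = 6.213
n/ν for J = 4.223/1 = 4.223
Smallest n/ν is J → limiting reagent.
n(Z) = (1/1) × 4.223 = 4.223 mol

4.22 mol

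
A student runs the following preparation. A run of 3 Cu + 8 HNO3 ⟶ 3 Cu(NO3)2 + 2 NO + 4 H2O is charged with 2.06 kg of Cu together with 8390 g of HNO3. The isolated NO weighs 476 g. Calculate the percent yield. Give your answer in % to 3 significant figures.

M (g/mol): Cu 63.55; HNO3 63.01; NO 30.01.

73.4 %

n(Cu) = 2.060×1000 / 63.55 = 32.42 mol
n(HNO3) = 8390 / 63.01 = 133.2 mol
n/ν for Cu = 32.42/3 = 10.81
n/ν for HNO3 = 133.2/8 = 16.65
Smallest n/ν is Cu → limiting reagent.
theoretical n(NO) = (2/3) × 32.42 = 21.61 mol → 648.5 g
% yield = 476 / 648.5 × 100 = 73.40 %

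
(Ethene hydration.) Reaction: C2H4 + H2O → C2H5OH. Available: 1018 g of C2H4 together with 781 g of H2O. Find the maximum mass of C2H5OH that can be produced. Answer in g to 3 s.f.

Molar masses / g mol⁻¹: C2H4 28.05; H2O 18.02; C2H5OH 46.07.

n(C2H4) = 1018 / 28.05 = 36.29 mol
n(H2O) = 781.0 / 18.02 = 43.34 mol
n/ν for C2H4 = 36.29/1 = 36.29
n/ν for H2O = 43.34/1 = 43.34
Smallest n/ν is C2H4 → limiting reagent.
n(C2H5OH) = (1/1) × 36.29 = 36.29 mol
mass = 36.29 × 46.07 = 1672 g

1670 g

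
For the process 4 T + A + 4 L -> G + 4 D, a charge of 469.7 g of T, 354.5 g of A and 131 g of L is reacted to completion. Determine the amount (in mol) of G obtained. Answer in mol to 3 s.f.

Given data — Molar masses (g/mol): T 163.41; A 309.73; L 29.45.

n(T) = 469.7 / 163.41 = 2.874 mol
n(A) = 354.5 / 309.73 = 1.145 mol
n(L) = 131.0 / 29.45 = 4.448 mol
n/ν for T = 2.874/4 = 0.7185
n/ν for A = 1.145/1 = 1.145
n/ν for L = 4.448/4 = 1.112
Smallest n/ν is T → limiting reagent.
n(G) = (1/4) × 2.874 = 0.7185 mol

0.719 mol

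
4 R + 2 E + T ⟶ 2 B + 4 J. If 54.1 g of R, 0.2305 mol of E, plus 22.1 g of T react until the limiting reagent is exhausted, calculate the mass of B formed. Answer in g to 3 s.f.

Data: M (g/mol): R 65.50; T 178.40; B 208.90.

48.2 g

n(R) = 54.10 / 65.50 = 0.8260 mol
n(E) = 0.2305 mol
n(T) = 22.10 / 178.40 = 0.1239 mol
n/ν for R = 0.8260/4 = 0.2065
n/ν for E = 0.2305/2 = 0.1153
n/ν for T = 0.1239/1 = 0.1239
Smallest n/ν is E → limiting reagent.
n(B) = (2/2) × 0.2305 = 0.2305 mol
mass = 0.2305 × 208.90 = 48.15 g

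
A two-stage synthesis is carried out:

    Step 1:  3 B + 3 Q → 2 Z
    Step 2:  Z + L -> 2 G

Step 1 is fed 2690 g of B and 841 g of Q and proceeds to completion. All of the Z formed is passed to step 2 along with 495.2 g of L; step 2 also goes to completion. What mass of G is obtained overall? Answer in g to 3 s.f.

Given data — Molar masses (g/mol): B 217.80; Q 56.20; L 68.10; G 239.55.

3480 g

Step 1:
n(B) = 2690 / 217.80 = 12.35 mol
n(Q) = 841.0 / 56.20 = 14.96 mol
n/ν for B = 12.35/3 = 4.117
n/ν for Q = 14.96/3 = 4.987
Smallest n/ν is B → limiting reagent.
n(Z) produced = (2/3) × 12.35 = 8.233 mol
Step 2:
n(Z) available = 8.233 mol
n(L) = 495.2 / 68.10 = 7.272 mol
n/ν for Z = 8.233/1 = 8.233
n/ν for L = 7.272/1 = 7.272
Smallest n/ν is L → limiting reagent.
n(G) = (2/1) × 7.272 = 14.54 mol
mass = 14.54 × 239.55 = 3483 g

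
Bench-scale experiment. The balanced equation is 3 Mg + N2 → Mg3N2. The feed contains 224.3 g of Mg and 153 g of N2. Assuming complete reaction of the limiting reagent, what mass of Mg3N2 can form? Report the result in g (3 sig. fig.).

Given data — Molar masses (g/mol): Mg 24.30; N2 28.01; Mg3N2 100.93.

311 g

n(Mg) = 224.3 / 24.30 = 9.230 mol
n(N2) = 153.0 / 28.01 = 5.462 mol
n/ν for Mg = 9.230/3 = 3.077
n/ν for N2 = 5.462/1 = 5.462
Smallest n/ν is Mg → limiting reagent.
n(Mg3N2) = (1/3) × 9.230 = 3.077 mol
mass = 3.077 × 100.93 = 310.6 g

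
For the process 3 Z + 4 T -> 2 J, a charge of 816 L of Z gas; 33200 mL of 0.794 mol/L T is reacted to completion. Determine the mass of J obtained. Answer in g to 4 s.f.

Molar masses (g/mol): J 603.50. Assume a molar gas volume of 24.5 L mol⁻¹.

7954 g

n(Z) = 816.0 / 24.5 = 33.31 mol
n(T) = 0.794 × 33200/1000 = 26.36 mol
n/ν → Z: 11.10, T: 6.590; T is limiting.
n(J) = (2/4) × 26.36 = 13.18 mol
mass = 13.18 × 603.50 = 7954 g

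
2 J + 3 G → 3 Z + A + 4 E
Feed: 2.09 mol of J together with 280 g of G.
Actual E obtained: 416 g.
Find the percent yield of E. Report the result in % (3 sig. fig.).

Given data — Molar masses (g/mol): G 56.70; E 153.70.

64.8 %

n(J) = 2.090 mol
n(G) = 280.0 / 56.70 = 4.938 mol
n/ν for J = 2.090/2 = 1.045
n/ν for G = 4.938/3 = 1.646
Smallest n/ν is J → limiting reagent.
theoretical n(E) = (4/2) × 2.090 = 4.180 mol → 642.5 g
% yield = 416 / 642.5 × 100 = 64.75 %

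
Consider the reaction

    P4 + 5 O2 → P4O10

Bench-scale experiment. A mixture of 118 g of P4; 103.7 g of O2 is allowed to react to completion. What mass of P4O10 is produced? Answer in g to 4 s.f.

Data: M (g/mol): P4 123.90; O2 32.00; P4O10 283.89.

184.0 g

n(P4) = 118.0 / 123.90 = 0.9524 mol
n(O2) = 103.7 / 32.00 = 3.241 mol
n/ν for P4 = 0.9524/1 = 0.9524
n/ν for O2 = 3.241/5 = 0.6482
Smallest n/ν is O2 → limiting reagent.
n(P4O10) = (1/5) × 3.241 = 0.6482 mol
mass = 0.6482 × 283.89 = 184.0 g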